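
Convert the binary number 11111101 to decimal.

Sum of powers of 2 for each 1-bit:
2^0 + 2^2 + 2^3 + 2^4 + 2^5 + 2^6 + 2^7
= 1 + 4 + 8 + 16 + 32 + 64 + 128
= 253



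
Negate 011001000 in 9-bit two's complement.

Original: 011001000
Step 1 - Invert all bits: 100110111
Step 2 - Add 1: 100111000
Verification: 011001000 + 100111000 = 1000000000; discarding the end carry (carry out of the top bit) leaves the 9-bit value 000000000, as required for x + (-x)



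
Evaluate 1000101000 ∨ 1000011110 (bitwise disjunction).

OR: 1 when either bit is 1
  1000101000
| 1000011110
------------
  1000111110
Decimal: 552 | 542 = 574



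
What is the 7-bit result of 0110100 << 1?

Original: 0110100 (decimal 52)
Shift left by 1 position
Append 1 zero on the right
Result: 1101000 (decimal 104)
Equivalent: 52 << 1 = 52 × 2^1 = 104



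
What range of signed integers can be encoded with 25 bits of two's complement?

For 25-bit two's complement:
Minimum: -2^24 = -16777216
Maximum: 2^24 - 1 = 16777215



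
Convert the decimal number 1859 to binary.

Using repeated division by 2:
1859 ÷ 2 = 929 remainder 1
929 ÷ 2 = 464 remainder 1
464 ÷ 2 = 232 remainder 0
232 ÷ 2 = 116 remainder 0
116 ÷ 2 = 58 remainder 0
58 ÷ 2 = 29 remainder 0
29 ÷ 2 = 14 remainder 1
14 ÷ 2 = 7 remainder 0
7 ÷ 2 = 3 remainder 1
3 ÷ 2 = 1 remainder 1
1 ÷ 2 = 0 remainder 1
Reading remainders bottom to top: 11101000011



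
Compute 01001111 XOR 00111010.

XOR: 1 when bits differ
  01001111
^ 00111010
----------
  01110101
Decimal: 79 ^ 58 = 117



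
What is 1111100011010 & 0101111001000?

AND: 1 only when both bits are 1
  1111100011010
& 0101111001000
---------------
  0101100001000
Decimal: 7962 & 3016 = 2824



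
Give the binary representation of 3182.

Using repeated division by 2:
3182 ÷ 2 = 1591 remainder 0
1591 ÷ 2 = 795 remainder 1
795 ÷ 2 = 397 remainder 1
397 ÷ 2 = 198 remainder 1
198 ÷ 2 = 99 remainder 0
99 ÷ 2 = 49 remainder 1
49 ÷ 2 = 24 remainder 1
24 ÷ 2 = 12 remainder 0
12 ÷ 2 = 6 remainder 0
6 ÷ 2 = 3 remainder 0
3 ÷ 2 = 1 remainder 1
1 ÷ 2 = 0 remainder 1
Reading remainders bottom to top: 110001101110



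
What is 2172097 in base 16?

Using repeated division by 16 (digits 10–15 are A–F):
2172097 ÷ 16 = 135756 remainder 1
135756 ÷ 16 = 8484 remainder 12 (C)
8484 ÷ 16 = 530 remainder 4
530 ÷ 16 = 33 remainder 2
33 ÷ 16 = 2 remainder 1
2 ÷ 16 = 0 remainder 2
Reading remainders bottom to top: 2124C1



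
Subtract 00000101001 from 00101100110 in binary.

Method 1 - Direct subtraction (column by column from the right: bit − bit − borrow-in; if negative, add 2 and borrow 1 from the next column):
borrow: 00001110010
        00101100110
-       00000101001
-------------------
        00100111101

Method 2 - Add two's complement:
Two's complement of 00000101001: invert → 11111010110, add 1 → 11111010111
  00101100110
+ 11111010111
-------------
 100100111101  (end carry out of the top bit = 1)
Discarding the end carry: 00100111101
Decimal check:
  00101100110 = 256 + 64 + 32 + 4 + 2 = 358
  00000101001 = 32 + 8 + 1 = 41
  358 - 41 = 317, and 00100111101 = 256 + 32 + 16 + 8 + 4 + 1 = 317 ✓



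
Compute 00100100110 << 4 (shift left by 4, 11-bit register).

Original: 00100100110 (decimal 294)
Shift left by 4 positions
Append 4 zeros on the right and drop the 4 high bits that overflow the 11-bit width
Result: 01001100000 (decimal 608)
Equivalent: 294 << 4 = 294 × 2^4 = 4704, truncated to 11 bits = 608



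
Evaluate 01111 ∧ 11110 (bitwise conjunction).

AND: 1 only when both bits are 1
  01111
& 11110
-------
  01110
Decimal: 15 & 30 = 14



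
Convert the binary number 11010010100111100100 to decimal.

Sum of powers of 2 for each 1-bit:
2^2 + 2^5 + 2^6 + 2^7 + 2^8 + 2^11 + 2^13 + 2^16 + 2^18 + 2^19
= 4 + 32 + 64 + 128 + 256 + 2048 + 8192 + 65536 + 262144 + 524288
= 862692



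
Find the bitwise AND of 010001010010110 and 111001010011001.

AND: 1 only when both bits are 1
  010001010010110
& 111001010011001
-----------------
  010001010010000
Decimal: 8854 & 29337 = 8848



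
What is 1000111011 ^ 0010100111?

XOR: 1 when bits differ
  1000111011
^ 0010100111
------------
  1010011100
Decimal: 571 ^ 167 = 668



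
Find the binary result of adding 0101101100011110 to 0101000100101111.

Add column by column from the right: bit + bit + carry-in; write the sum mod 2, carry 1 when the sum is 2 or 3.
carry:  1010011001111100
        0101101100011110
+       0101000100101111
------------------------
       01010110001001101
(the carry out of the leftmost column, 0, becomes the leading bit)
Decimal check:
  0101101100011110 = 16384 + 4096 + 2048 + 512 + 256 + 16 + 8 + 4 + 2 = 23326
  0101000100101111 = 16384 + 4096 + 256 + 32 + 8 + 4 + 2 + 1 = 20783
  23326 + 20783 = 44109, and 01010110001001101 = 32768 + 8192 + 2048 + 1024 + 64 + 8 + 4 + 1 = 44109 ✓



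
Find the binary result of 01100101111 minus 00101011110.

Method 1 - Direct subtraction (column by column from the right: bit − bit − borrow-in; if negative, add 2 and borrow 1 from the next column):
borrow: 01110100000
        01100101111
-       00101011110
-------------------
        00111010001

Method 2 - Add two's complement:
Two's complement of 00101011110: invert → 11010100001, add 1 → 11010100010
  01100101111
+ 11010100010
-------------
 100111010001  (end carry out of the top bit = 1)
Discarding the end carry: 00111010001
Decimal check:
  01100101111 = 512 + 256 + 32 + 8 + 4 + 2 + 1 = 815
  00101011110 = 256 + 64 + 16 + 8 + 4 + 2 = 350
  815 - 350 = 465, and 00111010001 = 256 + 128 + 64 + 16 + 1 = 465 ✓



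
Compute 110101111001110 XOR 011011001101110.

XOR: 1 when bits differ
  110101111001110
^ 011011001101110
-----------------
  101110110100000
Decimal: 27598 ^ 13934 = 23968



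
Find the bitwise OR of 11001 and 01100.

OR: 1 when either bit is 1
  11001
| 01100
-------
  11101
Decimal: 25 | 12 = 29



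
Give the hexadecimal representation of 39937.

Using repeated division by 16 (digits 10–15 are A–F):
39937 ÷ 16 = 2496 remainder 1
2496 ÷ 16 = 156 remainder 0
156 ÷ 16 = 9 remainder 12 (C)
9 ÷ 16 = 0 remainder 9
Reading remainders bottom to top: 9C01



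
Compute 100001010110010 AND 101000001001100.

AND: 1 only when both bits are 1
  100001010110010
& 101000001001100
-----------------
  100000000000000
Decimal: 17074 & 20556 = 16384



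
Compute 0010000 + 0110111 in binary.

Add column by column from the right: bit + bit + carry-in; write the sum mod 2, carry 1 when the sum is 2 or 3.
carry:  1100000
        0010000
+       0110111
---------------
       01000111
(the carry out of the leftmost column, 0, becomes the leading bit)
Decimal check:
  0010000 = 16
  0110111 = 32 + 16 + 4 + 2 + 1 = 55
  16 + 55 = 71, and 01000111 = 64 + 4 + 2 + 1 = 71 ✓



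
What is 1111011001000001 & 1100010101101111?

AND: 1 only when both bits are 1
  1111011001000001
& 1100010101101111
------------------
  1100010001000001
Decimal: 63041 & 50543 = 50241



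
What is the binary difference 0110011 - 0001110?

Method 1 - Direct subtraction (column by column from the right: bit − bit − borrow-in; if negative, add 2 and borrow 1 from the next column):
borrow: 0011000
        0110011
-       0001110
---------------
        0100101

Method 2 - Add two's complement:
Two's complement of 0001110: invert → 1110001, add 1 → 1110010
  0110011
+ 1110010
---------
 10100101  (end carry out of the top bit = 1)
Discarding the end carry: 0100101
Decimal check:
  0110011 = 32 + 16 + 2 + 1 = 51
  0001110 = 8 + 4 + 2 = 14
  51 - 14 = 37, and 0100101 = 32 + 4 + 1 = 37 ✓



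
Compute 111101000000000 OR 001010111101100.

OR: 1 when either bit is 1
  111101000000000
| 001010111101100
-----------------
  111111111101100
Decimal: 31232 | 5612 = 32748



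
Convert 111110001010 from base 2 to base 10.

Sum of powers of 2 for each 1-bit:
2^1 + 2^3 + 2^7 + 2^8 + 2^9 + 2^10 + 2^11
= 2 + 8 + 128 + 256 + 512 + 1024 + 2048
= 3978



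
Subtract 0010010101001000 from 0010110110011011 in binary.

Method 1 - Direct subtraction (column by column from the right: bit − bit − borrow-in; if negative, add 2 and borrow 1 from the next column):
borrow: 0000000010000000
        0010110110011011
-       0010010101001000
------------------------
        0000100001010011

Method 2 - Add two's complement:
Two's complement of 0010010101001000: invert → 1101101010110111, add 1 → 1101101010111000
  0010110110011011
+ 1101101010111000
------------------
 10000100001010011  (end carry out of the top bit = 1)
Discarding the end carry: 0000100001010011
Decimal check:
  0010110110011011 = 8192 + 2048 + 1024 + 256 + 128 + 16 + 8 + 2 + 1 = 11675
  0010010101001000 = 8192 + 1024 + 256 + 64 + 8 = 9544
  11675 - 9544 = 2131, and 0000100001010011 = 2048 + 64 + 16 + 2 + 1 = 2131 ✓



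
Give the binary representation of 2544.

Using repeated division by 2:
2544 ÷ 2 = 1272 remainder 0
1272 ÷ 2 = 636 remainder 0
636 ÷ 2 = 318 remainder 0
318 ÷ 2 = 159 remainder 0
159 ÷ 2 = 79 remainder 1
79 ÷ 2 = 39 remainder 1
39 ÷ 2 = 19 remainder 1
19 ÷ 2 = 9 remainder 1
9 ÷ 2 = 4 remainder 1
4 ÷ 2 = 2 remainder 0
2 ÷ 2 = 1 remainder 0
1 ÷ 2 = 0 remainder 1
Reading remainders bottom to top: 100111110000



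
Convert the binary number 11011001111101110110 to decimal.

Sum of powers of 2 for each 1-bit:
2^1 + 2^2 + 2^4 + 2^5 + 2^6 + 2^8 + 2^9 + 2^10 + 2^11 + 2^12 + 2^15 + 2^16 + 2^18 + 2^19
= 2 + 4 + 16 + 32 + 64 + 256 + 512 + 1024 + 2048 + 4096 + 32768 + 65536 + 262144 + 524288
= 892790



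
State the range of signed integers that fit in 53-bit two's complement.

For 53-bit two's complement:
Minimum: -2^52 = -4503599627370496
Maximum: 2^52 - 1 = 4503599627370495



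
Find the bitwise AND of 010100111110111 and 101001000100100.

AND: 1 only when both bits are 1
  010100111110111
& 101001000100100
-----------------
  000000000100100
Decimal: 10743 & 21028 = 36



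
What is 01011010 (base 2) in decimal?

Sum of powers of 2 for each 1-bit:
2^1 + 2^3 + 2^4 + 2^6
= 2 + 8 + 16 + 64
= 90



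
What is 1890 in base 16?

Using repeated division by 16 (digits 10–15 are A–F):
1890 ÷ 16 = 118 remainder 2
118 ÷ 16 = 7 remainder 6
7 ÷ 16 = 0 remainder 7
Reading remainders bottom to top: 762



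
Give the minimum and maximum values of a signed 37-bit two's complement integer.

For 37-bit two's complement:
Minimum: -2^36 = -68719476736
Maximum: 2^36 - 1 = 68719476735



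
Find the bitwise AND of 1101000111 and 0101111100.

AND: 1 only when both bits are 1
  1101000111
& 0101111100
------------
  0101000100
Decimal: 839 & 380 = 324



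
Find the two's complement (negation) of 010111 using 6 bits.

Original: 010111
Step 1 - Invert all bits: 101000
Step 2 - Add 1: 101001
Verification: 010111 + 101001 = 1000000; discarding the end carry (carry out of the top bit) leaves the 6-bit value 000000, as required for x + (-x)



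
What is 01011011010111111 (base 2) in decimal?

Sum of powers of 2 for each 1-bit:
2^0 + 2^1 + 2^2 + 2^3 + 2^4 + 2^5 + 2^7 + 2^9 + 2^10 + 2^12 + 2^13 + 2^15
= 1 + 2 + 4 + 8 + 16 + 32 + 128 + 512 + 1024 + 4096 + 8192 + 32768
= 46783



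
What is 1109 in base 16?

Using repeated division by 16 (digits 10–15 are A–F):
1109 ÷ 16 = 69 remainder 5
69 ÷ 16 = 4 remainder 5
4 ÷ 16 = 0 remainder 4
Reading remainders bottom to top: 455



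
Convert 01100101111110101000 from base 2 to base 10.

Sum of powers of 2 for each 1-bit:
2^3 + 2^5 + 2^7 + 2^8 + 2^9 + 2^10 + 2^11 + 2^12 + 2^14 + 2^17 + 2^18
= 8 + 32 + 128 + 256 + 512 + 1024 + 2048 + 4096 + 16384 + 131072 + 262144
= 417704



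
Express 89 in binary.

Using repeated division by 2:
89 ÷ 2 = 44 remainder 1
44 ÷ 2 = 22 remainder 0
22 ÷ 2 = 11 remainder 0
11 ÷ 2 = 5 remainder 1
5 ÷ 2 = 2 remainder 1
2 ÷ 2 = 1 remainder 0
1 ÷ 2 = 0 remainder 1
Reading remainders bottom to top: 1011001



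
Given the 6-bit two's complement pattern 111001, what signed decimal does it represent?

Binary: 111001
Sign bit: 1 (negative)
Invert: 000110
Add 1:  000111
Magnitude: 000111 = 4 + 2 + 1 = 7
Value: -7



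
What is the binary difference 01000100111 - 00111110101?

Method 1 - Direct subtraction (column by column from the right: bit − bit − borrow-in; if negative, add 2 and borrow 1 from the next column):
borrow: 01111100000
        01000100111
-       00111110101
-------------------
        00000110010

Method 2 - Add two's complement:
Two's complement of 00111110101: invert → 11000001010, add 1 → 11000001011
  01000100111
+ 11000001011
-------------
 100000110010  (end carry out of the top bit = 1)
Discarding the end carry: 00000110010
Decimal check:
  01000100111 = 512 + 32 + 4 + 2 + 1 = 551
  00111110101 = 256 + 128 + 64 + 32 + 16 + 4 + 1 = 501
  551 - 501 = 50, and 00000110010 = 32 + 16 + 2 = 50 ✓



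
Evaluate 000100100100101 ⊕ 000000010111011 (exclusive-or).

XOR: 1 when bits differ
  000100100100101
^ 000000010111011
-----------------
  000100110011110
Decimal: 2341 ^ 187 = 2462



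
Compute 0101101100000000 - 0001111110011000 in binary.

Method 1 - Direct subtraction (column by column from the right: bit − bit − borrow-in; if negative, add 2 and borrow 1 from the next column):
borrow: 0111111111110000
        0101101100000000
-       0001111110011000
------------------------
        0011101101101000

Method 2 - Add two's complement:
Two's complement of 0001111110011000: invert → 1110000001100111, add 1 → 1110000001101000
  0101101100000000
+ 1110000001101000
------------------
 10011101101101000  (end carry out of the top bit = 1)
Discarding the end carry: 0011101101101000
Decimal check:
  0101101100000000 = 16384 + 4096 + 2048 + 512 + 256 = 23296
  0001111110011000 = 4096 + 2048 + 1024 + 512 + 256 + 128 + 16 + 8 = 8088
  23296 - 8088 = 15208, and 0011101101101000 = 8192 + 4096 + 2048 + 512 + 256 + 64 + 32 + 8 = 15208 ✓



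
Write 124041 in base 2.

Using repeated division by 2:
124041 ÷ 2 = 62020 remainder 1
62020 ÷ 2 = 31010 remainder 0
31010 ÷ 2 = 15505 remainder 0
15505 ÷ 2 = 7752 remainder 1
7752 ÷ 2 = 3876 remainder 0
3876 ÷ 2 = 1938 remainder 0
1938 ÷ 2 = 969 remainder 0
969 ÷ 2 = 484 remainder 1
484 ÷ 2 = 242 remainder 0
242 ÷ 2 = 121 remainder 0
121 ÷ 2 = 60 remainder 1
60 ÷ 2 = 30 remainder 0
30 ÷ 2 = 15 remainder 0
15 ÷ 2 = 7 remainder 1
7 ÷ 2 = 3 remainder 1
3 ÷ 2 = 1 remainder 1
1 ÷ 2 = 0 remainder 1
Reading remainders bottom to top: 11110010010001001



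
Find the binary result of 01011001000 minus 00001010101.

Method 1 - Direct subtraction (column by column from the right: bit − bit − borrow-in; if negative, add 2 and borrow 1 from the next column):
borrow: 00011101110
        01011001000
-       00001010101
-------------------
        01001110011

Method 2 - Add two's complement:
Two's complement of 00001010101: invert → 11110101010, add 1 → 11110101011
  01011001000
+ 11110101011
-------------
 101001110011  (end carry out of the top bit = 1)
Discarding the end carry: 01001110011
Decimal check:
  01011001000 = 512 + 128 + 64 + 8 = 712
  00001010101 = 64 + 16 + 4 + 1 = 85
  712 - 85 = 627, and 01001110011 = 512 + 64 + 32 + 16 + 2 + 1 = 627 ✓



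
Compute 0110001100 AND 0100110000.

AND: 1 only when both bits are 1
  0110001100
& 0100110000
------------
  0100000000
Decimal: 396 & 304 = 256



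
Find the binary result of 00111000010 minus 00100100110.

Method 1 - Direct subtraction (column by column from the right: bit − bit − borrow-in; if negative, add 2 and borrow 1 from the next column):
borrow: 00001111000
        00111000010
-       00100100110
-------------------
        00010011100

Method 2 - Add two's complement:
Two's complement of 00100100110: invert → 11011011001, add 1 → 11011011010
  00111000010
+ 11011011010
-------------
 100010011100  (end carry out of the top bit = 1)
Discarding the end carry: 00010011100
Decimal check:
  00111000010 = 256 + 128 + 64 + 2 = 450
  00100100110 = 256 + 32 + 4 + 2 = 294
  450 - 294 = 156, and 00010011100 = 128 + 16 + 8 + 4 = 156 ✓



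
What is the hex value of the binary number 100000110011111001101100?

Group into 4-bit nibbles from right:
  1000 = 8
  0011 = 3
  0011 = 3
  1110 = E
  0110 = 6
  1100 = C
Result: 833E6C



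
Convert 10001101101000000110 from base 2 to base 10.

Sum of powers of 2 for each 1-bit:
2^1 + 2^2 + 2^9 + 2^11 + 2^12 + 2^14 + 2^15 + 2^19
= 2 + 4 + 512 + 2048 + 4096 + 16384 + 32768 + 524288
= 580102



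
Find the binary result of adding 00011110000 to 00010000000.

Add column by column from the right: bit + bit + carry-in; write the sum mod 2, carry 1 when the sum is 2 or 3.
carry:  00100000000
        00011110000
+       00010000000
-------------------
       000101110000
(the carry out of the leftmost column, 0, becomes the leading bit)
Decimal check:
  00011110000 = 128 + 64 + 32 + 16 = 240
  00010000000 = 128
  240 + 128 = 368, and 000101110000 = 256 + 64 + 32 + 16 = 368 ✓



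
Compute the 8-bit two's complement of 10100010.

Original (sign bit 1, negative): 10100010
Step 1 - Invert all bits: 01011101
Step 2 - Add 1: 01011110
Verification: 10100010 + 01011110 = 100000000; discarding the end carry (carry out of the top bit) leaves the 8-bit value 00000000, as required for x + (-x)



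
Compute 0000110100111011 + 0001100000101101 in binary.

Add column by column from the right: bit + bit + carry-in; write the sum mod 2, carry 1 when the sum is 2 or 3.
carry:  0011000001111110
        0000110100111011
+       0001100000101101
------------------------
       00010010101101000
(the carry out of the leftmost column, 0, becomes the leading bit)
Decimal check:
  0000110100111011 = 2048 + 1024 + 256 + 32 + 16 + 8 + 2 + 1 = 3387
  0001100000101101 = 4096 + 2048 + 32 + 8 + 4 + 1 = 6189
  3387 + 6189 = 9576, and 00010010101101000 = 8192 + 1024 + 256 + 64 + 32 + 8 = 9576 ✓



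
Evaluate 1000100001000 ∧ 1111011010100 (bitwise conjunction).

AND: 1 only when both bits are 1
  1000100001000
& 1111011010100
---------------
  1000000000000
Decimal: 4360 & 7892 = 4096



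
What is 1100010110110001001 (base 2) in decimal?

Sum of powers of 2 for each 1-bit:
2^0 + 2^3 + 2^7 + 2^8 + 2^10 + 2^11 + 2^13 + 2^17 + 2^18
= 1 + 8 + 128 + 256 + 1024 + 2048 + 8192 + 131072 + 262144
= 404873



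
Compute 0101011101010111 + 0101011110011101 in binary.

Add column by column from the right: bit + bit + carry-in; write the sum mod 2, carry 1 when the sum is 2 or 3.
carry:  1010111000111110
        0101011101010111
+       0101011110011101
------------------------
       01010111011110100
(the carry out of the leftmost column, 0, becomes the leading bit)
Decimal check:
  0101011101010111 = 16384 + 4096 + 1024 + 512 + 256 + 64 + 16 + 4 + 2 + 1 = 22359
  0101011110011101 = 16384 + 4096 + 1024 + 512 + 256 + 128 + 16 + 8 + 4 + 1 = 22429
  22359 + 22429 = 44788, and 01010111011110100 = 32768 + 8192 + 2048 + 1024 + 512 + 128 + 64 + 32 + 16 + 4 = 44788 ✓



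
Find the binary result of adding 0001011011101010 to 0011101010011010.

Add column by column from the right: bit + bit + carry-in; write the sum mod 2, carry 1 when the sum is 2 or 3.
carry:  0111110111110100
        0001011011101010
+       0011101010011010
------------------------
       00101000110000100
(the carry out of the leftmost column, 0, becomes the leading bit)
Decimal check:
  0001011011101010 = 4096 + 1024 + 512 + 128 + 64 + 32 + 8 + 2 = 5866
  0011101010011010 = 8192 + 4096 + 2048 + 512 + 128 + 16 + 8 + 2 = 15002
  5866 + 15002 = 20868, and 00101000110000100 = 16384 + 4096 + 256 + 128 + 4 = 20868 ✓



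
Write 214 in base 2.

Using repeated division by 2:
214 ÷ 2 = 107 remainder 0
107 ÷ 2 = 53 remainder 1
53 ÷ 2 = 26 remainder 1
26 ÷ 2 = 13 remainder 0
13 ÷ 2 = 6 remainder 1
6 ÷ 2 = 3 remainder 0
3 ÷ 2 = 1 remainder 1
1 ÷ 2 = 0 remainder 1
Reading remainders bottom to top: 11010110



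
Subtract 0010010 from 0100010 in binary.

Method 1 - Direct subtraction (column by column from the right: bit − bit − borrow-in; if negative, add 2 and borrow 1 from the next column):
borrow: 0100000
        0100010
-       0010010
---------------
        0010000

Method 2 - Add two's complement:
Two's complement of 0010010: invert → 1101101, add 1 → 1101110
  0100010
+ 1101110
---------
 10010000  (end carry out of the top bit = 1)
Discarding the end carry: 0010000
Decimal check:
  0100010 = 32 + 2 = 34
  0010010 = 16 + 2 = 18
  34 - 18 = 16, and 0010000 = 16 ✓



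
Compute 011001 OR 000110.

OR: 1 when either bit is 1
  011001
| 000110
--------
  011111
Decimal: 25 | 6 = 31



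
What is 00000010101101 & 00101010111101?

AND: 1 only when both bits are 1
  00000010101101
& 00101010111101
----------------
  00000010101101
Decimal: 173 & 2749 = 173



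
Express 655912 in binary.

Using repeated division by 2:
655912 ÷ 2 = 327956 remainder 0
327956 ÷ 2 = 163978 remainder 0
163978 ÷ 2 = 81989 remainder 0
81989 ÷ 2 = 40994 remainder 1
40994 ÷ 2 = 20497 remainder 0
20497 ÷ 2 = 10248 remainder 1
10248 ÷ 2 = 5124 remainder 0
5124 ÷ 2 = 2562 remainder 0
2562 ÷ 2 = 1281 remainder 0
1281 ÷ 2 = 640 remainder 1
640 ÷ 2 = 320 remainder 0
320 ÷ 2 = 160 remainder 0
160 ÷ 2 = 80 remainder 0
80 ÷ 2 = 40 remainder 0
40 ÷ 2 = 20 remainder 0
20 ÷ 2 = 10 remainder 0
10 ÷ 2 = 5 remainder 0
5 ÷ 2 = 2 remainder 1
2 ÷ 2 = 1 remainder 0
1 ÷ 2 = 0 remainder 1
Reading remainders bottom to top: 10100000001000101000



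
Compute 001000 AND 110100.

AND: 1 only when both bits are 1
  001000
& 110100
--------
  000000
Decimal: 8 & 52 = 0



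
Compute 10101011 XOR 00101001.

XOR: 1 when bits differ
  10101011
^ 00101001
----------
  10000010
Decimal: 171 ^ 41 = 130



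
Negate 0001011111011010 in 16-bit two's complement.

Original: 0001011111011010
Step 1 - Invert all bits: 1110100000100101
Step 2 - Add 1: 1110100000100110
Verification: 0001011111011010 + 1110100000100110 = 10000000000000000; discarding the end carry (carry out of the top bit) leaves the 16-bit value 0000000000000000, as required for x + (-x)



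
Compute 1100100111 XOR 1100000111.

XOR: 1 when bits differ
  1100100111
^ 1100000111
------------
  0000100000
Decimal: 807 ^ 775 = 32



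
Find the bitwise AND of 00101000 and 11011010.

AND: 1 only when both bits are 1
  00101000
& 11011010
----------
  00001000
Decimal: 40 & 218 = 8



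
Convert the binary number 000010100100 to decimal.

Sum of powers of 2 for each 1-bit:
2^2 + 2^5 + 2^7
= 4 + 32 + 128
= 164



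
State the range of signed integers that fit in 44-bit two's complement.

For 44-bit two's complement:
Minimum: -2^43 = -8796093022208
Maximum: 2^43 - 1 = 8796093022207



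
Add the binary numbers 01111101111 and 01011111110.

Add column by column from the right: bit + bit + carry-in; write the sum mod 2, carry 1 when the sum is 2 or 3.
carry:  11111111100
        01111101111
+       01011111110
-------------------
       011011101101
(the carry out of the leftmost column, 0, becomes the leading bit)
Decimal check:
  01111101111 = 512 + 256 + 128 + 64 + 32 + 8 + 4 + 2 + 1 = 1007
  01011111110 = 512 + 128 + 64 + 32 + 16 + 8 + 4 + 2 = 766
  1007 + 766 = 1773, and 011011101101 = 1024 + 512 + 128 + 64 + 32 + 8 + 4 + 1 = 1773 ✓



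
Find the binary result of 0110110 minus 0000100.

Method 1 - Direct subtraction (column by column from the right: bit − bit − borrow-in; if negative, add 2 and borrow 1 from the next column):
borrow: 0000000
        0110110
-       0000100
---------------
        0110010

Method 2 - Add two's complement:
Two's complement of 0000100: invert → 1111011, add 1 → 1111100
  0110110
+ 1111100
---------
 10110010  (end carry out of the top bit = 1)
Discarding the end carry: 0110010
Decimal check:
  0110110 = 32 + 16 + 4 + 2 = 54
  0000100 = 4
  54 - 4 = 50, and 0110010 = 32 + 16 + 2 = 50 ✓



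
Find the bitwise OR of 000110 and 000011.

OR: 1 when either bit is 1
  000110
| 000011
--------
  000111
Decimal: 6 | 3 = 7



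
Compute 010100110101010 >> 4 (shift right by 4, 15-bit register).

Original: 010100110101010 (decimal 10666)
Shift right by 4 positions
Drop the 4 low bits; fill with zeros on the left
Result: 000001010011010 (decimal 666)
Equivalent: 10666 >> 4 = 10666 ÷ 2^4 = 666



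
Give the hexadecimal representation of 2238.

Using repeated division by 16 (digits 10–15 are A–F):
2238 ÷ 16 = 139 remainder 14 (E)
139 ÷ 16 = 8 remainder 11 (B)
8 ÷ 16 = 0 remainder 8
Reading remainders bottom to top: 8BE



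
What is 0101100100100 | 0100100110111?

OR: 1 when either bit is 1
  0101100100100
| 0100100110111
---------------
  0101100110111
Decimal: 2852 | 2359 = 2871



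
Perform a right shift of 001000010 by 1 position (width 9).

Original: 001000010 (decimal 66)
Shift right by 1 position
Drop the 1 low bit; fill with zero on the left
Result: 000100001 (decimal 33)
Equivalent: 66 >> 1 = 66 ÷ 2^1 = 33



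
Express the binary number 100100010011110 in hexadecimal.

Group into 4-bit nibbles from right:
  0100 = 4
  1000 = 8
  1001 = 9
  1110 = E
Result: 489E



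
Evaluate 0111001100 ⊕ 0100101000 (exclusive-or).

XOR: 1 when bits differ
  0111001100
^ 0100101000
------------
  0011100100
Decimal: 460 ^ 296 = 228



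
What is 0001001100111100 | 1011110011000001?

OR: 1 when either bit is 1
  0001001100111100
| 1011110011000001
------------------
  1011111111111101
Decimal: 4924 | 48321 = 49149



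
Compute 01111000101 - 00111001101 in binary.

Method 1 - Direct subtraction (column by column from the right: bit − bit − borrow-in; if negative, add 2 and borrow 1 from the next column):
borrow: 01111110000
        01111000101
-       00111001101
-------------------
        00111111000

Method 2 - Add two's complement:
Two's complement of 00111001101: invert → 11000110010, add 1 → 11000110011
  01111000101
+ 11000110011
-------------
 100111111000  (end carry out of the top bit = 1)
Discarding the end carry: 00111111000
Decimal check:
  01111000101 = 512 + 256 + 128 + 64 + 4 + 1 = 965
  00111001101 = 256 + 128 + 64 + 8 + 4 + 1 = 461
  965 - 461 = 504, and 00111111000 = 256 + 128 + 64 + 32 + 16 + 8 = 504 ✓



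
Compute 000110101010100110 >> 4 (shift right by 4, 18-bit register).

Original: 000110101010100110 (decimal 27302)
Shift right by 4 positions
Drop the 4 low bits; fill with zeros on the left
Result: 000000011010101010 (decimal 1706)
Equivalent: 27302 >> 4 = 27302 ÷ 2^4 = 1706



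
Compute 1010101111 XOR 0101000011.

XOR: 1 when bits differ
  1010101111
^ 0101000011
------------
  1111101100
Decimal: 687 ^ 323 = 1004



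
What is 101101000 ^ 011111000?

XOR: 1 when bits differ
  101101000
^ 011111000
-----------
  110010000
Decimal: 360 ^ 248 = 400



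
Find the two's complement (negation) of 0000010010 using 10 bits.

Original: 0000010010
Step 1 - Invert all bits: 1111101101
Step 2 - Add 1: 1111101110
Verification: 0000010010 + 1111101110 = 10000000000; discarding the end carry (carry out of the top bit) leaves the 10-bit value 0000000000, as required for x + (-x)



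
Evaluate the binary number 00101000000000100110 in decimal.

Sum of powers of 2 for each 1-bit:
2^1 + 2^2 + 2^5 + 2^15 + 2^17
= 2 + 4 + 32 + 32768 + 131072
= 163878



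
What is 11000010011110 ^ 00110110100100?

XOR: 1 when bits differ
  11000010011110
^ 00110110100100
----------------
  11110100111010
Decimal: 12446 ^ 3492 = 15674



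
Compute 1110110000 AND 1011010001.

AND: 1 only when both bits are 1
  1110110000
& 1011010001
------------
  1010010000
Decimal: 944 & 721 = 656



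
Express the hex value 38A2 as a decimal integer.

Expand by place value (powers of 16):
Digit values: A = 10
38A2 = 3 × 16^3 + 8 × 16^2 + 10 × 16^1 + 2 × 16^0
= 3 × 4096 + 8 × 256 + 10 × 16 + 2 × 1
= 12288 + 2048 + 160 + 2
= 14498



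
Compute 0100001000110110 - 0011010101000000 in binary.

Method 1 - Direct subtraction (column by column from the right: bit − bit − borrow-in; if negative, add 2 and borrow 1 from the next column):
borrow: 0111101110000000
        0100001000110110
-       0011010101000000
------------------------
        0000110011110110

Method 2 - Add two's complement:
Two's complement of 0011010101000000: invert → 1100101010111111, add 1 → 1100101011000000
  0100001000110110
+ 1100101011000000
------------------
 10000110011110110  (end carry out of the top bit = 1)
Discarding the end carry: 0000110011110110
Decimal check:
  0100001000110110 = 16384 + 512 + 32 + 16 + 4 + 2 = 16950
  0011010101000000 = 8192 + 4096 + 1024 + 256 + 64 = 13632
  16950 - 13632 = 3318, and 0000110011110110 = 2048 + 1024 + 128 + 64 + 32 + 16 + 4 + 2 = 3318 ✓



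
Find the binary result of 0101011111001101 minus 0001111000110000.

Method 1 - Direct subtraction (column by column from the right: bit − bit − borrow-in; if negative, add 2 and borrow 1 from the next column):
borrow: 0111000001100000
        0101011111001101
-       0001111000110000
------------------------
        0011100110011101

Method 2 - Add two's complement:
Two's complement of 0001111000110000: invert → 1110000111001111, add 1 → 1110000111010000
  0101011111001101
+ 1110000111010000
------------------
 10011100110011101  (end carry out of the top bit = 1)
Discarding the end carry: 0011100110011101
Decimal check:
  0101011111001101 = 16384 + 4096 + 1024 + 512 + 256 + 128 + 64 + 8 + 4 + 1 = 22477
  0001111000110000 = 4096 + 2048 + 1024 + 512 + 32 + 16 = 7728
  22477 - 7728 = 14749, and 0011100110011101 = 8192 + 4096 + 2048 + 256 + 128 + 16 + 8 + 4 + 1 = 14749 ✓



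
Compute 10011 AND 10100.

AND: 1 only when both bits are 1
  10011
& 10100
-------
  10000
Decimal: 19 & 20 = 16



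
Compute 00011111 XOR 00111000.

XOR: 1 when bits differ
  00011111
^ 00111000
----------
  00100111
Decimal: 31 ^ 56 = 39



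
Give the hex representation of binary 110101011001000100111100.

Group into 4-bit nibbles from right:
  1101 = D
  0101 = 5
  1001 = 9
  0001 = 1
  0011 = 3
  1100 = C
Result: D5913C



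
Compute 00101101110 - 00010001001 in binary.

Method 1 - Direct subtraction (column by column from the right: bit − bit − borrow-in; if negative, add 2 and borrow 1 from the next column):
borrow: 00100000010
        00101101110
-       00010001001
-------------------
        00011100101

Method 2 - Add two's complement:
Two's complement of 00010001001: invert → 11101110110, add 1 → 11101110111
  00101101110
+ 11101110111
-------------
 100011100101  (end carry out of the top bit = 1)
Discarding the end carry: 00011100101
Decimal check:
  00101101110 = 256 + 64 + 32 + 8 + 4 + 2 = 366
  00010001001 = 128 + 8 + 1 = 137
  366 - 137 = 229, and 00011100101 = 128 + 64 + 32 + 4 + 1 = 229 ✓



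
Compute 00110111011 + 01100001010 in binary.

Add column by column from the right: bit + bit + carry-in; write the sum mod 2, carry 1 when the sum is 2 or 3.
carry:  11001110100
        00110111011
+       01100001010
-------------------
       010011000101
(the carry out of the leftmost column, 0, becomes the leading bit)
Decimal check:
  00110111011 = 256 + 128 + 32 + 16 + 8 + 2 + 1 = 443
  01100001010 = 512 + 256 + 8 + 2 = 778
  443 + 778 = 1221, and 010011000101 = 1024 + 128 + 64 + 4 + 1 = 1221 ✓



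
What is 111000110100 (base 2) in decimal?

Sum of powers of 2 for each 1-bit:
2^2 + 2^4 + 2^5 + 2^9 + 2^10 + 2^11
= 4 + 16 + 32 + 512 + 1024 + 2048
= 3636



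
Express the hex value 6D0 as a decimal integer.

Expand by place value (powers of 16):
Digit values: D = 13
6D0 = 6 × 16^2 + 13 × 16^1 + 0 × 16^0
= 6 × 256 + 13 × 16 + 0 × 1
= 1536 + 208 + 0
= 1744



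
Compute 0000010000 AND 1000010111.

AND: 1 only when both bits are 1
  0000010000
& 1000010111
------------
  0000010000
Decimal: 16 & 535 = 16



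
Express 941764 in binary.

Using repeated division by 2:
941764 ÷ 2 = 470882 remainder 0
470882 ÷ 2 = 235441 remainder 0
235441 ÷ 2 = 117720 remainder 1
117720 ÷ 2 = 58860 remainder 0
58860 ÷ 2 = 29430 remainder 0
29430 ÷ 2 = 14715 remainder 0
14715 ÷ 2 = 7357 remainder 1
7357 ÷ 2 = 3678 remainder 1
3678 ÷ 2 = 1839 remainder 0
1839 ÷ 2 = 919 remainder 1
919 ÷ 2 = 459 remainder 1
459 ÷ 2 = 229 remainder 1
229 ÷ 2 = 114 remainder 1
114 ÷ 2 = 57 remainder 0
57 ÷ 2 = 28 remainder 1
28 ÷ 2 = 14 remainder 0
14 ÷ 2 = 7 remainder 0
7 ÷ 2 = 3 remainder 1
3 ÷ 2 = 1 remainder 1
1 ÷ 2 = 0 remainder 1
Reading remainders bottom to top: 11100101111011000100



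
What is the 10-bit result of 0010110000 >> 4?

Original: 0010110000 (decimal 176)
Shift right by 4 positions
Drop the 4 low bits; fill with zeros on the left
Result: 0000001011 (decimal 11)
Equivalent: 176 >> 4 = 176 ÷ 2^4 = 11



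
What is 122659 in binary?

Using repeated division by 2:
122659 ÷ 2 = 61329 remainder 1
61329 ÷ 2 = 30664 remainder 1
30664 ÷ 2 = 15332 remainder 0
15332 ÷ 2 = 7666 remainder 0
7666 ÷ 2 = 3833 remainder 0
3833 ÷ 2 = 1916 remainder 1
1916 ÷ 2 = 958 remainder 0
958 ÷ 2 = 479 remainder 0
479 ÷ 2 = 239 remainder 1
239 ÷ 2 = 119 remainder 1
119 ÷ 2 = 59 remainder 1
59 ÷ 2 = 29 remainder 1
29 ÷ 2 = 14 remainder 1
14 ÷ 2 = 7 remainder 0
7 ÷ 2 = 3 remainder 1
3 ÷ 2 = 1 remainder 1
1 ÷ 2 = 0 remainder 1
Reading remainders bottom to top: 11101111100100011



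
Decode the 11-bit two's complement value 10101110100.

Binary: 10101110100
Sign bit: 1 (negative)
Invert: 01010001011
Add 1:  01010001100
Magnitude: 01010001100 = 512 + 128 + 8 + 4 = 652
Value: -652



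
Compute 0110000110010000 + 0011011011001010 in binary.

Add column by column from the right: bit + bit + carry-in; write the sum mod 2, carry 1 when the sum is 2 or 3.
carry:  1100111100000000
        0110000110010000
+       0011011011001010
------------------------
       01001100001011010
(the carry out of the leftmost column, 0, becomes the leading bit)
Decimal check:
  0110000110010000 = 16384 + 8192 + 256 + 128 + 16 = 24976
  0011011011001010 = 8192 + 4096 + 1024 + 512 + 128 + 64 + 8 + 2 = 14026
  24976 + 14026 = 39002, and 01001100001011010 = 32768 + 4096 + 2048 + 64 + 16 + 8 + 2 = 39002 ✓



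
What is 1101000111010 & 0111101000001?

AND: 1 only when both bits are 1
  1101000111010
& 0111101000001
---------------
  0101000000000
Decimal: 6714 & 3905 = 2560



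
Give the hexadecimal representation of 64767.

Using repeated division by 16 (digits 10–15 are A–F):
64767 ÷ 16 = 4047 remainder 15 (F)
4047 ÷ 16 = 252 remainder 15 (F)
252 ÷ 16 = 15 remainder 12 (C)
15 ÷ 16 = 0 remainder 15 (F)
Reading remainders bottom to top: FCFF



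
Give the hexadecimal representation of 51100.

Using repeated division by 16 (digits 10–15 are A–F):
51100 ÷ 16 = 3193 remainder 12 (C)
3193 ÷ 16 = 199 remainder 9
199 ÷ 16 = 12 remainder 7
12 ÷ 16 = 0 remainder 12 (C)
Reading remainders bottom to top: C79C



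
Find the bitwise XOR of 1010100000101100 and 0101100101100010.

XOR: 1 when bits differ
  1010100000101100
^ 0101100101100010
------------------
  1111000101001110
Decimal: 43052 ^ 22882 = 61774



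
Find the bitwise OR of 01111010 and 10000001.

OR: 1 when either bit is 1
  01111010
| 10000001
----------
  11111011
Decimal: 122 | 129 = 251



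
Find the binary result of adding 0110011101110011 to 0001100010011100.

Add column by column from the right: bit + bit + carry-in; write the sum mod 2, carry 1 when the sum is 2 or 3.
carry:  1111111111100000
        0110011101110011
+       0001100010011100
------------------------
       01000000000001111
(the carry out of the leftmost column, 0, becomes the leading bit)
Decimal check:
  0110011101110011 = 16384 + 8192 + 1024 + 512 + 256 + 64 + 32 + 16 + 2 + 1 = 26483
  0001100010011100 = 4096 + 2048 + 128 + 16 + 8 + 4 = 6300
  26483 + 6300 = 32783, and 01000000000001111 = 32768 + 8 + 4 + 2 + 1 = 32783 ✓



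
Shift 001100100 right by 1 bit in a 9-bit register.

Original: 001100100 (decimal 100)
Shift right by 1 position
Drop the 1 low bit; fill with zero on the left
Result: 000110010 (decimal 50)
Equivalent: 100 >> 1 = 100 ÷ 2^1 = 50



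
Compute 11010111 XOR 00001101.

XOR: 1 when bits differ
  11010111
^ 00001101
----------
  11011010
Decimal: 215 ^ 13 = 218



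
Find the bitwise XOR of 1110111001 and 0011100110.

XOR: 1 when bits differ
  1110111001
^ 0011100110
------------
  1101011111
Decimal: 953 ^ 230 = 863



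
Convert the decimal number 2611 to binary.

Using repeated division by 2:
2611 ÷ 2 = 1305 remainder 1
1305 ÷ 2 = 652 remainder 1
652 ÷ 2 = 326 remainder 0
326 ÷ 2 = 163 remainder 0
163 ÷ 2 = 81 remainder 1
81 ÷ 2 = 40 remainder 1
40 ÷ 2 = 20 remainder 0
20 ÷ 2 = 10 remainder 0
10 ÷ 2 = 5 remainder 0
5 ÷ 2 = 2 remainder 1
2 ÷ 2 = 1 remainder 0
1 ÷ 2 = 0 remainder 1
Reading remainders bottom to top: 101000110011



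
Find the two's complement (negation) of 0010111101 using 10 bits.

Original: 0010111101
Step 1 - Invert all bits: 1101000010
Step 2 - Add 1: 1101000011
Verification: 0010111101 + 1101000011 = 10000000000; discarding the end carry (carry out of the top bit) leaves the 10-bit value 0000000000, as required for x + (-x)



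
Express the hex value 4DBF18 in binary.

Convert each hex digit to 4 bits:
  4 = 0100
  D = 1101
  B = 1011
  F = 1111
  1 = 0001
  8 = 1000
Concatenate: 010011011011111100011000



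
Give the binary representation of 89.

Using repeated division by 2:
89 ÷ 2 = 44 remainder 1
44 ÷ 2 = 22 remainder 0
22 ÷ 2 = 11 remainder 0
11 ÷ 2 = 5 remainder 1
5 ÷ 2 = 2 remainder 1
2 ÷ 2 = 1 remainder 0
1 ÷ 2 = 0 remainder 1
Reading remainders bottom to top: 1011001



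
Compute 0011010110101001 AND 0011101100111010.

AND: 1 only when both bits are 1
  0011010110101001
& 0011101100111010
------------------
  0011000100101000
Decimal: 13737 & 15162 = 12584



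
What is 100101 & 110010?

AND: 1 only when both bits are 1
  100101
& 110010
--------
  100000
Decimal: 37 & 50 = 32



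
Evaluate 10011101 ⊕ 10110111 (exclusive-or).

XOR: 1 when bits differ
  10011101
^ 10110111
----------
  00101010
Decimal: 157 ^ 183 = 42



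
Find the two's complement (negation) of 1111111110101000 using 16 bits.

Original (sign bit 1, negative): 1111111110101000
Step 1 - Invert all bits: 0000000001010111
Step 2 - Add 1: 0000000001011000
Verification: 1111111110101000 + 0000000001011000 = 10000000000000000; discarding the end carry (carry out of the top bit) leaves the 16-bit value 0000000000000000, as required for x + (-x)



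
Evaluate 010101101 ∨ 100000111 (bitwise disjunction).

OR: 1 when either bit is 1
  010101101
| 100000111
-----------
  110101111
Decimal: 173 | 263 = 431



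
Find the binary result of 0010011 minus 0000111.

Method 1 - Direct subtraction (column by column from the right: bit − bit − borrow-in; if negative, add 2 and borrow 1 from the next column):
borrow: 0011000
        0010011
-       0000111
---------------
        0001100

Method 2 - Add two's complement:
Two's complement of 0000111: invert → 1111000, add 1 → 1111001
  0010011
+ 1111001
---------
 10001100  (end carry out of the top bit = 1)
Discarding the end carry: 0001100
Decimal check:
  0010011 = 16 + 2 + 1 = 19
  0000111 = 4 + 2 + 1 = 7
  19 - 7 = 12, and 0001100 = 8 + 4 = 12 ✓



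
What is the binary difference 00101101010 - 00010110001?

Method 1 - Direct subtraction (column by column from the right: bit − bit − borrow-in; if negative, add 2 and borrow 1 from the next column):
borrow: 00101100010
        00101101010
-       00010110001
-------------------
        00010111001

Method 2 - Add two's complement:
Two's complement of 00010110001: invert → 11101001110, add 1 → 11101001111
  00101101010
+ 11101001111
-------------
 100010111001  (end carry out of the top bit = 1)
Discarding the end carry: 00010111001
Decimal check:
  00101101010 = 256 + 64 + 32 + 8 + 2 = 362
  00010110001 = 128 + 32 + 16 + 1 = 177
  362 - 177 = 185, and 00010111001 = 128 + 32 + 16 + 8 + 1 = 185 ✓

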